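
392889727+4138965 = 397028692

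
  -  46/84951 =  - 1+84905/84951 = - 0.00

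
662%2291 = 662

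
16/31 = 16/31 = 0.52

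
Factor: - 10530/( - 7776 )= 2^( - 4 )*3^( - 1 )*5^1*13^1= 65/48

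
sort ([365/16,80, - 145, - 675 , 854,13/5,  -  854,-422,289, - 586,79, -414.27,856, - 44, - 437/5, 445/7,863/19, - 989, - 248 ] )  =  [ - 989,  -  854, - 675, - 586 , - 422, - 414.27 , - 248, - 145, - 437/5, - 44,13/5, 365/16,863/19,445/7,79,80, 289,854,856] 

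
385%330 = 55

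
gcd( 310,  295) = 5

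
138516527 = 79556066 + 58960461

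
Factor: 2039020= 2^2*5^1*269^1*379^1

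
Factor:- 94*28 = -2^3* 7^1  *47^1 = -2632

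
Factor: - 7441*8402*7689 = -2^1*3^1*7^1*11^1* 233^1*1063^1 * 4201^1= - 480710759298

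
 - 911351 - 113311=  - 1024662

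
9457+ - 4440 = 5017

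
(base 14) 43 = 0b111011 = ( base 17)38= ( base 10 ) 59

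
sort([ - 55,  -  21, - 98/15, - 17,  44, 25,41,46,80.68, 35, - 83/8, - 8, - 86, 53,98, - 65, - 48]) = [ - 86,-65, - 55, - 48,-21, - 17, - 83/8, - 8, - 98/15, 25,35,  41,44,46, 53,  80.68, 98 ]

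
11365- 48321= -36956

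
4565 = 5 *913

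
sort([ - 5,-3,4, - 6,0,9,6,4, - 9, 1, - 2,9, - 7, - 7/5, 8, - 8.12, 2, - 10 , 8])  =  [  -  10, - 9, -8.12, - 7, - 6, - 5,- 3,  -  2,-7/5, 0, 1,2, 4,4,6,8, 8, 9,9] 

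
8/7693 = 8/7693 = 0.00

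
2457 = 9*273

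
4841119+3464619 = 8305738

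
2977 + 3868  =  6845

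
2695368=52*51834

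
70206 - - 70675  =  140881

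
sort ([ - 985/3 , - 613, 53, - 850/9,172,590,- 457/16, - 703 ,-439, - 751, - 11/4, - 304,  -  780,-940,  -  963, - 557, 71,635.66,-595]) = [ - 963, - 940,-780, - 751 , - 703, - 613,  -  595,-557 , - 439 ,  -  985/3, - 304, - 850/9,-457/16, - 11/4, 53,71,172,590,635.66 ] 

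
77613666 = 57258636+20355030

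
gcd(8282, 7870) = 2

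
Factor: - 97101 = -3^2*10789^1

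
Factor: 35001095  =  5^1*7000219^1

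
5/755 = 1/151 = 0.01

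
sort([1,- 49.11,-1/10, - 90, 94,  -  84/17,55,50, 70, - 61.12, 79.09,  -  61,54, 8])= [-90, - 61.12, - 61, - 49.11,  -  84/17,  -  1/10,1,8,50,54 , 55 , 70, 79.09,  94] 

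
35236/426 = 17618/213 = 82.71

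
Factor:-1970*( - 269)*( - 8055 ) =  - 4268586150 = - 2^1*3^2*5^2*179^1*197^1*269^1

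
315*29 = 9135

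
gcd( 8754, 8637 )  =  3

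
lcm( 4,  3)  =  12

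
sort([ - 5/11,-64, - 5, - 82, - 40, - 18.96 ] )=[ - 82, - 64,-40,-18.96, - 5 , - 5/11 ]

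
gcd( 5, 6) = 1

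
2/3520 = 1/1760 = 0.00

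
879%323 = 233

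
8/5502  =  4/2751 = 0.00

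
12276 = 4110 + 8166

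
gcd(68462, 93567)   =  1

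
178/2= 89 = 89.00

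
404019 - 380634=23385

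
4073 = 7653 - 3580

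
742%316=110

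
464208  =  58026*8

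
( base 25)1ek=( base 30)135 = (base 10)995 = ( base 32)v3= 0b1111100011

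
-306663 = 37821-344484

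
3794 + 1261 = 5055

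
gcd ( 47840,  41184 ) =416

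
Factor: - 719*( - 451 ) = 324269 =11^1*41^1*719^1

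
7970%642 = 266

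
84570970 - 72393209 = 12177761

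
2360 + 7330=9690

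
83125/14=5937 + 1/2 = 5937.50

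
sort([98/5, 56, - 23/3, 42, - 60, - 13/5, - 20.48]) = [ - 60, - 20.48, - 23/3,  -  13/5,98/5,42, 56]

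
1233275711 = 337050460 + 896225251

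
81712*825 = 67412400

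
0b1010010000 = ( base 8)1220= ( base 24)138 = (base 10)656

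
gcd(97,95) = 1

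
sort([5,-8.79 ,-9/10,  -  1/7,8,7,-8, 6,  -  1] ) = [-8.79, - 8,-1,-9/10, - 1/7, 5,6,7, 8 ]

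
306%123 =60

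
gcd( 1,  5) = 1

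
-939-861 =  - 1800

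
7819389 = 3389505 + 4429884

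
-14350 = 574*( - 25)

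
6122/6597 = 6122/6597 = 0.93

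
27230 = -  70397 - - 97627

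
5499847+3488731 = 8988578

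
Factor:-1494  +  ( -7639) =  - 9133  =  - 9133^1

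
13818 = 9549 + 4269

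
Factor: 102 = 2^1*3^1*17^1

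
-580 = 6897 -7477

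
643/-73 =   -  643/73 = -8.81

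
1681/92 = 18 + 25/92 = 18.27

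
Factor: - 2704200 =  - 2^3*3^1*5^2*4507^1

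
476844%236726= 3392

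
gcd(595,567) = 7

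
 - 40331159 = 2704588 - 43035747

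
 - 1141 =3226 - 4367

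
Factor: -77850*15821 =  - 2^1 *3^2*5^2 * 13^1*173^1*1217^1 = -  1231664850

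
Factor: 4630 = 2^1*5^1*463^1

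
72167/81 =890 + 77/81 = 890.95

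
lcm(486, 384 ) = 31104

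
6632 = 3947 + 2685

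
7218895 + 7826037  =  15044932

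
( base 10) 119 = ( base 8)167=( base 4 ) 1313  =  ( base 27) 4b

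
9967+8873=18840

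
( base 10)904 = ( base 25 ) 1B4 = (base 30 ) 104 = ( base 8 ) 1610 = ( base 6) 4104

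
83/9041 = 83/9041=0.01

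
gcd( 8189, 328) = 1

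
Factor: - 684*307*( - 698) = 2^3*3^2*19^1 * 307^1*349^1 = 146571624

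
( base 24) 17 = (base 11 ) 29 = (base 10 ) 31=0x1f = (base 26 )15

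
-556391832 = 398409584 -954801416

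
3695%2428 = 1267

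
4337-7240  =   - 2903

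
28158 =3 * 9386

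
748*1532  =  1145936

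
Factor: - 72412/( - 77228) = 421/449 =421^1*449^( - 1) 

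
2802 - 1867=935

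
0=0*(  -  4138)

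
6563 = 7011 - 448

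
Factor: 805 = 5^1* 7^1*23^1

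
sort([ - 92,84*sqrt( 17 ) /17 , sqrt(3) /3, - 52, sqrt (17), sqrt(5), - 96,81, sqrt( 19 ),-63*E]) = [ - 63*E, - 96, - 92, - 52,sqrt(3 ) /3 , sqrt(5 ), sqrt(17),sqrt( 19 ),84*sqrt(17) /17, 81 ]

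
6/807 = 2/269 =0.01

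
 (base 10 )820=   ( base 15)39A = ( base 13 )4b1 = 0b1100110100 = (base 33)OS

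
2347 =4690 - 2343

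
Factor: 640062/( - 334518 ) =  - 243/127 = - 3^5*127^ (  -  1)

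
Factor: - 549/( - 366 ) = 2^(-1 )*3^1 = 3/2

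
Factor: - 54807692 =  - 2^2 * 13701923^1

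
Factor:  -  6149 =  - 11^1*13^1*43^1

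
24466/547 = 24466/547 = 44.73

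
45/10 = 9/2 = 4.50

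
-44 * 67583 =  - 2973652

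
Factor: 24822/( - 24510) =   -  3^1*5^( - 1)*7^1* 19^( - 1)*43^(-1 )*197^1 = -4137/4085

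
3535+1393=4928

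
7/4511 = 7/4511 =0.00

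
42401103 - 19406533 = 22994570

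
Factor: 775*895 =5^3*31^1 * 179^1 = 693625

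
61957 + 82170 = 144127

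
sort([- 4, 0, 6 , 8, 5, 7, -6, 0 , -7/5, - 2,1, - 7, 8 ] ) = [-7, - 6, - 4, - 2,- 7/5, 0,0 , 1, 5, 6,7,8 , 8 ] 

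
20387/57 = 357 + 2/3  =  357.67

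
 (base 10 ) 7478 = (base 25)BO3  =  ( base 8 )16466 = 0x1D36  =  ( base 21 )gk2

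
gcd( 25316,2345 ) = 1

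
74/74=1  =  1.00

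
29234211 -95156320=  - 65922109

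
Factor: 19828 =2^2 *4957^1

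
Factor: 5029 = 47^1*107^1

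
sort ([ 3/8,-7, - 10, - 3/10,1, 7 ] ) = [ - 10,-7,  -  3/10,3/8, 1, 7] 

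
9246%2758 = 972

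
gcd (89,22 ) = 1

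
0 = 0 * 7114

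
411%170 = 71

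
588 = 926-338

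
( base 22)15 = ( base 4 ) 123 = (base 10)27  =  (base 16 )1B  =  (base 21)16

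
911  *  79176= 72129336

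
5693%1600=893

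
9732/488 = 2433/122=19.94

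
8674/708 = 4337/354 = 12.25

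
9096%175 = 171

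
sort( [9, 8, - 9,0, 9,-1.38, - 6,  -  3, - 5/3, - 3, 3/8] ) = [ - 9, -6,-3, - 3,-5/3, - 1.38,0, 3/8, 8,  9, 9 ]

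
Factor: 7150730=2^1*5^1*715073^1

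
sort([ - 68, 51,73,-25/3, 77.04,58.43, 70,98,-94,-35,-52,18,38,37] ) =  [ - 94, - 68 ,-52,-35, -25/3, 18, 37,  38 , 51,58.43,70, 73,77.04, 98 ] 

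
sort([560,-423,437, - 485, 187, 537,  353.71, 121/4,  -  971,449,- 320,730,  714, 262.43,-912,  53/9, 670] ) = [  -  971 ,  -  912,  -  485, -423, - 320,53/9, 121/4, 187,262.43 , 353.71, 437,449,537, 560, 670,714, 730 ]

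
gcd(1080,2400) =120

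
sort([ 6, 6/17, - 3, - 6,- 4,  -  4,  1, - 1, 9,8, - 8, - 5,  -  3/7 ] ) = [ - 8, - 6, - 5, - 4, - 4, - 3, - 1, - 3/7,6/17, 1,6, 8,9 ] 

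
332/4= 83= 83.00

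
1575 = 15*105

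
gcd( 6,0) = 6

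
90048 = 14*6432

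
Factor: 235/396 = 2^( - 2 )*3^ ( - 2)*5^1 * 11^( - 1)*47^1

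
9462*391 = 3699642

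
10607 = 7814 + 2793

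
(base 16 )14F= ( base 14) 19d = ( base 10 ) 335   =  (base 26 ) cn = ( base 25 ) DA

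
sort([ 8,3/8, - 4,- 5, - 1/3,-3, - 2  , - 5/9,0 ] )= [ - 5 ,  -  4, - 3, - 2 ,  -  5/9, - 1/3,0,  3/8,8]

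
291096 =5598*52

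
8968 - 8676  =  292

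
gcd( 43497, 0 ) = 43497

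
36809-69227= - 32418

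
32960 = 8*4120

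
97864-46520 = 51344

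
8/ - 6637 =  - 1 + 6629/6637 = - 0.00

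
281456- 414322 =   -  132866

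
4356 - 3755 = 601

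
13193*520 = 6860360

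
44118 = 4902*9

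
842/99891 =842/99891 = 0.01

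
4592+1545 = 6137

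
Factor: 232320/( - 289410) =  - 704/877  =  - 2^6*11^1*877^(-1)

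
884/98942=442/49471= 0.01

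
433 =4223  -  3790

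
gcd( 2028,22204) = 52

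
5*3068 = 15340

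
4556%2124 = 308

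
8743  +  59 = 8802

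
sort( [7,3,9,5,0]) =[ 0 , 3 , 5 , 7,9] 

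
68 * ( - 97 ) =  - 6596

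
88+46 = 134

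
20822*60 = 1249320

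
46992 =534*88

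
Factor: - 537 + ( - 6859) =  - 7396 = - 2^2*43^2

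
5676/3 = 1892 = 1892.00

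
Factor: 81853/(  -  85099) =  - 7^ ( - 1)*12157^ ( - 1 )*81853^1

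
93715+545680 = 639395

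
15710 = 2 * 7855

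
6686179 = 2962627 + 3723552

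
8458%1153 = 387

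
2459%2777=2459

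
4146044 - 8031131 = - 3885087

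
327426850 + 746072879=1073499729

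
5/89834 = 5/89834 = 0.00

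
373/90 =373/90 = 4.14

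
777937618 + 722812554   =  1500750172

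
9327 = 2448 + 6879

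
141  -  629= - 488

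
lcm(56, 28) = 56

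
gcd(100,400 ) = 100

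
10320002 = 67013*154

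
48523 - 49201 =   -  678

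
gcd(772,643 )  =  1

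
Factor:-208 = - 2^4*13^1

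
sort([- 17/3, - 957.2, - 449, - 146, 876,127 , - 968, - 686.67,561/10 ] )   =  [  -  968, - 957.2, - 686.67, - 449 ,  -  146,  -  17/3,561/10 , 127, 876]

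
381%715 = 381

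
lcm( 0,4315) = 0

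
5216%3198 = 2018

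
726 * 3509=2547534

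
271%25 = 21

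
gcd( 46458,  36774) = 18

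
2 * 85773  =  171546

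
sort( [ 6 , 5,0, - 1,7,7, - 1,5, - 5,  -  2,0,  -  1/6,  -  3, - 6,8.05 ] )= [  -  6,-5, - 3, - 2 , - 1, - 1, - 1/6,0,0,5,5,6,7, 7,  8.05]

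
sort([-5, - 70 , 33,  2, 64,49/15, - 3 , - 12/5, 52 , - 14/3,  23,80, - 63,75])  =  [ - 70, - 63 , - 5 , - 14/3, - 3, - 12/5,  2, 49/15, 23, 33, 52,64,75, 80]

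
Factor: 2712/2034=4/3=   2^2*3^(-1 ) 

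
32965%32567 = 398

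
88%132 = 88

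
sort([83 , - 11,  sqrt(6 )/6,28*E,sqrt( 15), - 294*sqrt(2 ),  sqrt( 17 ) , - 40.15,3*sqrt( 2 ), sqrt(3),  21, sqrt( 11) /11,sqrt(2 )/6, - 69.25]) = [-294*sqrt(2 ), - 69.25, - 40.15, - 11,sqrt(2 ) /6,sqrt(11)/11,sqrt (6 ) /6,  sqrt( 3 ) , sqrt(15), sqrt( 17), 3*sqrt( 2),21,28*E, 83 ] 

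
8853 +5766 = 14619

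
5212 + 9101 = 14313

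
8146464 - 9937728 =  - 1791264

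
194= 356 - 162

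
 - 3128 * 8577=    -26828856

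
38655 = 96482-57827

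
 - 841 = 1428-2269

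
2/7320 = 1/3660=0.00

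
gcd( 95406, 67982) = 2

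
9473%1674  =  1103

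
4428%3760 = 668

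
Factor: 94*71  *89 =2^1*47^1*71^1*89^1 = 593986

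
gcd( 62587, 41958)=7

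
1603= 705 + 898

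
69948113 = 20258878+49689235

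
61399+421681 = 483080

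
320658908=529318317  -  208659409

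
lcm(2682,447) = 2682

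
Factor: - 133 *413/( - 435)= 3^(-1)*5^(- 1 ) * 7^2 * 19^1 *29^( - 1) * 59^1  =  54929/435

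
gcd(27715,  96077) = 1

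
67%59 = 8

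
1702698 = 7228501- 5525803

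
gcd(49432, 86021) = 1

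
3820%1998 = 1822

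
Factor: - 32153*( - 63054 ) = 2^1*3^2 * 11^1  *  31^1* 37^1*79^1*113^1 =2027375262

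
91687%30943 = 29801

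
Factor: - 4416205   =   - 5^1 *883241^1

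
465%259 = 206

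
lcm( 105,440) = 9240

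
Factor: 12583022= 2^1 * 6291511^1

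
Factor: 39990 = 2^1 * 3^1*5^1* 31^1*43^1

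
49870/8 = 24935/4 = 6233.75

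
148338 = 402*369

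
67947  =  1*67947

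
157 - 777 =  - 620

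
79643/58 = 79643/58 = 1373.16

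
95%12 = 11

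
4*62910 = 251640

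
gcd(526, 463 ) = 1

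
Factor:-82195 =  - 5^1*17^1*967^1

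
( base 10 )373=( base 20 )ID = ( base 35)AN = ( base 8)565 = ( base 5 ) 2443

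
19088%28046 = 19088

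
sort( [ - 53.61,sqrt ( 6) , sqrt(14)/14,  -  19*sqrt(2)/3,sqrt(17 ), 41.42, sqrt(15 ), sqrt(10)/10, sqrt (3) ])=[ - 53.61,  -  19*sqrt(2)/3,  sqrt(14)/14,sqrt( 10)/10,sqrt(3), sqrt(6),  sqrt(15 ),sqrt(17 ),  41.42 ] 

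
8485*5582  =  47363270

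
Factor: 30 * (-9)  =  - 2^1 * 3^3 * 5^1 = - 270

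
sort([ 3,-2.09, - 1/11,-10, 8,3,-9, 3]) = [-10  ,  -  9, - 2.09 , - 1/11 , 3,3, 3, 8 ]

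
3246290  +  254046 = 3500336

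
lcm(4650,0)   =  0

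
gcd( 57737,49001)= 1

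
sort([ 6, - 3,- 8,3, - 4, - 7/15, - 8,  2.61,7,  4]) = [ - 8, - 8,-4 , - 3, - 7/15,2.61 , 3,4, 6, 7 ] 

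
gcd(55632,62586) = 6954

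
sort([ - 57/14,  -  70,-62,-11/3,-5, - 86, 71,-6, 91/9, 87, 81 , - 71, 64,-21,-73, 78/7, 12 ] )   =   [ - 86,  -  73, -71,-70 ,-62, - 21, - 6, -5, - 57/14 , - 11/3,  91/9, 78/7,  12, 64,71, 81 , 87 ] 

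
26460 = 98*270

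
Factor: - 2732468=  - 2^2*  53^1 * 12889^1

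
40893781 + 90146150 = 131039931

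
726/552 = 121/92 = 1.32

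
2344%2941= 2344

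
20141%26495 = 20141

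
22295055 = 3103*7185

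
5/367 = 5/367 = 0.01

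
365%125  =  115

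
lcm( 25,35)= 175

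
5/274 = 5/274 = 0.02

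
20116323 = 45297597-25181274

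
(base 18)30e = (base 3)1100112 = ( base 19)2DH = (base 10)986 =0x3da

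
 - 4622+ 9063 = 4441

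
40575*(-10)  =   - 405750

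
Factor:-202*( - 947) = 2^1 * 101^1*947^1 = 191294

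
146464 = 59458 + 87006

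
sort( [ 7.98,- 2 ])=[ - 2, 7.98]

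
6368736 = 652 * 9768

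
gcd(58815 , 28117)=1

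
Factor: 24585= 3^1*5^1 * 11^1 * 149^1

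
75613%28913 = 17787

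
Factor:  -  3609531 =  - 3^2 * 389^1*1031^1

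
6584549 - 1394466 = 5190083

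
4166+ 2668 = 6834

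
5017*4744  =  23800648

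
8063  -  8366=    - 303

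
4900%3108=1792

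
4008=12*334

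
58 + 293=351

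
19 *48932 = 929708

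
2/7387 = 2/7387 = 0.00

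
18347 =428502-410155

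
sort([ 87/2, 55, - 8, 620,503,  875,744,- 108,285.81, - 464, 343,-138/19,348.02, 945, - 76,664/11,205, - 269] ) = [ - 464, -269, - 108 ,  -  76, - 8, - 138/19,87/2,55, 664/11, 205, 285.81,  343 , 348.02, 503,620,744,  875,945]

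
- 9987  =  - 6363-3624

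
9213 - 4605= 4608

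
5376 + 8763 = 14139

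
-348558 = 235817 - 584375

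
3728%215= 73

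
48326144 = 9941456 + 38384688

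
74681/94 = 794  +  45/94 = 794.48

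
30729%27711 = 3018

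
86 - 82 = 4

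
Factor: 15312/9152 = 87/52 = 2^( - 2)*3^1 * 13^ ( -1 )*29^1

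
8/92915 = 8/92915 = 0.00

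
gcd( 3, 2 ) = 1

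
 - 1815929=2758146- 4574075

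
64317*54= 3473118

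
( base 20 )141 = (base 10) 481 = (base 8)741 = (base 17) 1b5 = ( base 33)ej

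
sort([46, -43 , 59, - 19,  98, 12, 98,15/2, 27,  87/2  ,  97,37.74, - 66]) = [ - 66, - 43, - 19,15/2, 12,27,37.74,87/2,  46, 59, 97 , 98, 98 ]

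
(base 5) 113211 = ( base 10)4181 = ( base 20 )A91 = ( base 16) 1055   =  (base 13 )1B98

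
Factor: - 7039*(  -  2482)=17470798 = 2^1*17^1*73^1*7039^1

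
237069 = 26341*9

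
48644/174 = 279 + 49/87 = 279.56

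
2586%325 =311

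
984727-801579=183148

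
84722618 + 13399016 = 98121634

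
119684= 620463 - 500779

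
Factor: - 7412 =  - 2^2 * 17^1*109^1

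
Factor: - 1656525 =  - 3^1 * 5^2*13^1  *  1699^1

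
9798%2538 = 2184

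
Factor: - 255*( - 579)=147645 = 3^2*5^1*17^1*193^1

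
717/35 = 717/35 = 20.49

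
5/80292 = 5/80292 =0.00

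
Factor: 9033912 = 2^3*3^2*125471^1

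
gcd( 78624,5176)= 8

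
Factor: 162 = 2^1*3^4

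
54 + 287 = 341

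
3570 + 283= 3853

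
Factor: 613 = 613^1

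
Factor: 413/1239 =1/3 = 3^(-1)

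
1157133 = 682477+474656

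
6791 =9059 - 2268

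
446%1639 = 446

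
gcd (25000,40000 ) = 5000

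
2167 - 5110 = -2943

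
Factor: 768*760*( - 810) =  - 472780800 = - 2^12*3^5*5^2*19^1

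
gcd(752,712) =8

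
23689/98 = 241  +  71/98 = 241.72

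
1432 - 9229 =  - 7797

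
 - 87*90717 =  - 7892379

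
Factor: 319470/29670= 43^(-1) * 463^1 =463/43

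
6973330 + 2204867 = 9178197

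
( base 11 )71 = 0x4e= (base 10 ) 78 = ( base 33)2C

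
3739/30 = 124 + 19/30 = 124.63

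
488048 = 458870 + 29178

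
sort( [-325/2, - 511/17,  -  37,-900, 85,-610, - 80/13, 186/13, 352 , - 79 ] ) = [ - 900, -610, -325/2, - 79, - 37 , - 511/17, - 80/13,186/13, 85 , 352] 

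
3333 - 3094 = 239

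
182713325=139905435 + 42807890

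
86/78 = 43/39 = 1.10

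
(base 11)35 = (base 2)100110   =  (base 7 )53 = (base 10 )38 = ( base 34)14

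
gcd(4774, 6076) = 434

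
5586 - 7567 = - 1981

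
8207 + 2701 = 10908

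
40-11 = 29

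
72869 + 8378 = 81247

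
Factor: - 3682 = -2^1*7^1 *263^1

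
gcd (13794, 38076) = 114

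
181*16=2896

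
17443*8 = 139544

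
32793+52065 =84858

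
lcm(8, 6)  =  24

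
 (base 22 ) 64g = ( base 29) 3GL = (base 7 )11525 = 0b101111000000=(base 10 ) 3008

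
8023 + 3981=12004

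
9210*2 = 18420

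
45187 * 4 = 180748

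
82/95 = 82/95 = 0.86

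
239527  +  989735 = 1229262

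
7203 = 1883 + 5320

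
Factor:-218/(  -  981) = 2/9 = 2^1*3^( - 2 )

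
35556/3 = 11852=11852.00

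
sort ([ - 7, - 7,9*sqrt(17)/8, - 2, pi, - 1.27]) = [ - 7, - 7,-2 , - 1.27, pi, 9*sqrt( 17)/8]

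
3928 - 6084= -2156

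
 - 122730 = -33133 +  - 89597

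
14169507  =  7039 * 2013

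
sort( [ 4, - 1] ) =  [ - 1,4] 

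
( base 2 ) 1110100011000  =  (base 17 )18d2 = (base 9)11185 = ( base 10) 7448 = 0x1d18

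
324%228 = 96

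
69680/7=69680/7  =  9954.29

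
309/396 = 103/132 = 0.78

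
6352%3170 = 12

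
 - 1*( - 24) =24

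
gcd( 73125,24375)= 24375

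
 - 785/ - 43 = 18 + 11/43 = 18.26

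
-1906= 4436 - 6342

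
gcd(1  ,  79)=1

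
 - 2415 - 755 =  - 3170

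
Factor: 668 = 2^2*167^1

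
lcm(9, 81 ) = 81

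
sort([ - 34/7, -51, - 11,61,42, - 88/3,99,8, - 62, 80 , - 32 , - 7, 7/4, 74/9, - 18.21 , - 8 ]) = [ - 62,  -  51, - 32, - 88/3 , - 18.21, - 11, - 8, - 7 , -34/7,7/4, 8, 74/9,42,61, 80, 99] 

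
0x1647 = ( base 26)8b9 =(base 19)ff3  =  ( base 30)6a3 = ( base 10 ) 5703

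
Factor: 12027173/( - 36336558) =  - 2^ ( - 1)*3^(-1 )*107^( - 1 )*167^1*56599^( - 1) * 72019^1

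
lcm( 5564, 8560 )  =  111280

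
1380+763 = 2143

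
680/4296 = 85/537 = 0.16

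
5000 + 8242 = 13242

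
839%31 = 2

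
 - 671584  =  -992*677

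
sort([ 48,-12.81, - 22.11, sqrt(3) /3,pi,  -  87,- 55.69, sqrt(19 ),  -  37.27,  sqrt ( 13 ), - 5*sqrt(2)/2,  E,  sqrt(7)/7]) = [-87, - 55.69, - 37.27, - 22.11,  -  12.81, - 5*sqrt(2)/2, sqrt( 7 )/7, sqrt(3) /3,E, pi,sqrt( 13) , sqrt(19 ),48] 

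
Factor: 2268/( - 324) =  - 7 =-7^1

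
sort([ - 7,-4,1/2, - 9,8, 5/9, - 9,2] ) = [ - 9, - 9,-7, - 4 , 1/2, 5/9,2, 8]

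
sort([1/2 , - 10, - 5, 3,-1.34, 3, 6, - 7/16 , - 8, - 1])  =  [-10 , - 8,-5,-1.34, - 1,-7/16, 1/2,  3,3, 6]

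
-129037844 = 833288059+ - 962325903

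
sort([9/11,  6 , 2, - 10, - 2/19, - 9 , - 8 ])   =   [ - 10, - 9, - 8, - 2/19,9/11,2,  6] 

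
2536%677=505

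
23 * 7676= 176548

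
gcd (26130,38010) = 30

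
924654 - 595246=329408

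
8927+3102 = 12029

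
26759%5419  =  5083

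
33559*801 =26880759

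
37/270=37/270 = 0.14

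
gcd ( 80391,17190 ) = 3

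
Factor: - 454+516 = 2^1*31^1 = 62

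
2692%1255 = 182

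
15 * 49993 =749895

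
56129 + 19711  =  75840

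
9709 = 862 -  - 8847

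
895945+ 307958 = 1203903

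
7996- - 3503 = 11499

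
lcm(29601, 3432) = 236808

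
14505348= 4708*3081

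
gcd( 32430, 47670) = 30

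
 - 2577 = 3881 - 6458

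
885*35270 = 31213950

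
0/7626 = 0 = 0.00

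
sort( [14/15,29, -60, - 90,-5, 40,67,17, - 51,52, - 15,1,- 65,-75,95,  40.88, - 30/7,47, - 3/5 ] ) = [ - 90, - 75,  -  65,  -  60, - 51,-15, - 5,  -  30/7, - 3/5,14/15, 1, 17,29,40,40.88,47, 52,67,95 ]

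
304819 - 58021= 246798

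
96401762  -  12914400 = 83487362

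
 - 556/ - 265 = 2 +26/265 = 2.10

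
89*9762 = 868818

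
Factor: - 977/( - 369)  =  3^(-2 )*41^(-1 )*977^1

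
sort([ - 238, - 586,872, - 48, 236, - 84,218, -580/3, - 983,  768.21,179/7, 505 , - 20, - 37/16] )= [ - 983,- 586, - 238, - 580/3, - 84,  -  48, - 20, - 37/16, 179/7,218 , 236, 505,  768.21,872] 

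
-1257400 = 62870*(  -  20) 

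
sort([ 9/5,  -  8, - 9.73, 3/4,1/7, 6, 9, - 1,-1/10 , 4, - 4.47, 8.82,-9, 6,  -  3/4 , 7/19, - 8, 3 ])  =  [ - 9.73, - 9 ,-8, - 8, - 4.47, - 1,  -  3/4, - 1/10, 1/7, 7/19, 3/4,9/5,3, 4,6, 6, 8.82, 9] 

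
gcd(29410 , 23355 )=865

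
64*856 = 54784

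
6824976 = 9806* 696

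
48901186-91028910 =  -42127724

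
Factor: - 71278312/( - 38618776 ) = 689621^( - 1)*1272827^1 = 1272827/689621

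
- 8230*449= - 3695270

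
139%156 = 139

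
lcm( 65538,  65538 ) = 65538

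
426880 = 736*580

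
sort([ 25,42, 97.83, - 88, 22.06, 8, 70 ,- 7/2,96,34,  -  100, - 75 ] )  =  [ - 100, - 88,  -  75 , - 7/2,8 , 22.06,25, 34,42,  70,96 , 97.83]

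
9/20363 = 9/20363 = 0.00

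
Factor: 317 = 317^1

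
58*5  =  290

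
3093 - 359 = 2734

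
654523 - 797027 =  - 142504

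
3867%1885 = 97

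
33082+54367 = 87449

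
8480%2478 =1046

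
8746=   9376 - 630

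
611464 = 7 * 87352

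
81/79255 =81/79255 =0.00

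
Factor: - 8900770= -2^1*5^1*23^1*38699^1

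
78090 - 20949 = 57141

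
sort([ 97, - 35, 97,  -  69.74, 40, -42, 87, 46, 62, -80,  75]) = [  -  80,- 69.74, - 42,  -  35, 40,  46 , 62,75,87,97,97 ] 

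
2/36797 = 2/36797 = 0.00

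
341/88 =3 + 7/8 = 3.88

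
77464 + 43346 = 120810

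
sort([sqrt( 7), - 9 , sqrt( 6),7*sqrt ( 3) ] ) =[ - 9, sqrt ( 6 ),sqrt( 7),7*sqrt( 3 ) ] 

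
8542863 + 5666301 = 14209164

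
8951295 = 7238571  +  1712724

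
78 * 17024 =1327872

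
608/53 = 11  +  25/53 = 11.47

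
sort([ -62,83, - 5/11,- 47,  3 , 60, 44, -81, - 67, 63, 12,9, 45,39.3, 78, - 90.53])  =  [ - 90.53, - 81, - 67,  -  62, - 47, - 5/11,3,9, 12 , 39.3, 44, 45 , 60, 63, 78,83]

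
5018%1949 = 1120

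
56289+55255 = 111544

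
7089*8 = 56712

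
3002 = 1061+1941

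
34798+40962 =75760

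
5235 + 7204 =12439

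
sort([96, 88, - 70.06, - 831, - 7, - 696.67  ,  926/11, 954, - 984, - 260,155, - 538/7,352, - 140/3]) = [  -  984,  -  831,- 696.67,  -  260, - 538/7, - 70.06, - 140/3,- 7,926/11,88  ,  96,155 , 352,954] 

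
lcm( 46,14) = 322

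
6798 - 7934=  - 1136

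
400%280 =120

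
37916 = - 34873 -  - 72789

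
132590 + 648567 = 781157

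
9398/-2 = -4699/1= - 4699.00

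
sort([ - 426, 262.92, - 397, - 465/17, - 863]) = [ - 863, - 426,- 397, - 465/17,262.92 ]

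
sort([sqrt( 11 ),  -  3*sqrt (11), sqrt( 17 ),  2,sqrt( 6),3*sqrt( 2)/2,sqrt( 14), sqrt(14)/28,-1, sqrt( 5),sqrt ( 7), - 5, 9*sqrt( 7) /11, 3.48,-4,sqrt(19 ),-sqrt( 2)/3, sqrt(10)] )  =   [ - 3*sqrt(11),  -  5,-4, - 1,-sqrt (2)/3, sqrt( 14)/28, 2, 3 * sqrt (2)/2, 9*sqrt(7)/11, sqrt( 5),sqrt( 6 ) , sqrt (7 ), sqrt(10 ), sqrt(11), 3.48, sqrt(14 ), sqrt(17) , sqrt(19)] 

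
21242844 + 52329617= 73572461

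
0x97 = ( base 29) 56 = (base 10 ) 151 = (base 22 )6j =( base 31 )4R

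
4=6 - 2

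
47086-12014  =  35072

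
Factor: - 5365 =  - 5^1*29^1*37^1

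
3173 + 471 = 3644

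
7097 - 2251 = 4846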